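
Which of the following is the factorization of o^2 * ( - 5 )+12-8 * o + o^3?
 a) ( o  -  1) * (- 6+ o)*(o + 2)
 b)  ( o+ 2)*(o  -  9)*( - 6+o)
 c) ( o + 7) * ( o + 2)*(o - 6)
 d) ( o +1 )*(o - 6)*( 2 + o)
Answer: a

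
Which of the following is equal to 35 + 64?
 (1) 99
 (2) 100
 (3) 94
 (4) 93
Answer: 1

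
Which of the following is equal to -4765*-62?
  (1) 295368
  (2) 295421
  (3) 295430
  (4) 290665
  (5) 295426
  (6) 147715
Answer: 3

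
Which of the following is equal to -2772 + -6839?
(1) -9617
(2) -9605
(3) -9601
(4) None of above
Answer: 4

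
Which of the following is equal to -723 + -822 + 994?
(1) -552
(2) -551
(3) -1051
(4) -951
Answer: 2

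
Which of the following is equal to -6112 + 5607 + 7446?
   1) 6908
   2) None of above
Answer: 2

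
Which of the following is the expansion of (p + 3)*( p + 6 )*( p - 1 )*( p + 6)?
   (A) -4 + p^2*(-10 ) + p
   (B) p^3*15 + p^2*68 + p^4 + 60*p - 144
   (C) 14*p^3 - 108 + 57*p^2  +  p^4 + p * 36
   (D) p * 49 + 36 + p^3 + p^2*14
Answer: C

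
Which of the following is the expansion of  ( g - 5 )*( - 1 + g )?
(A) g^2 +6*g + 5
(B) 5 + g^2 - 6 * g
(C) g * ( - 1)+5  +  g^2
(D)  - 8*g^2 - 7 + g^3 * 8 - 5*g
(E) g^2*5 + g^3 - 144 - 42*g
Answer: B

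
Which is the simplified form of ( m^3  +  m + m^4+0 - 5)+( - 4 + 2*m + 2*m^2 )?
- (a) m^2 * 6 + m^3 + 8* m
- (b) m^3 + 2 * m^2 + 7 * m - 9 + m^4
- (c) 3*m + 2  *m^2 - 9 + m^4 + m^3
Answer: c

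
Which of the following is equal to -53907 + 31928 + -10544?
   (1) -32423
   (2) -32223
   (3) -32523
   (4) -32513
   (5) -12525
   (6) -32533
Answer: 3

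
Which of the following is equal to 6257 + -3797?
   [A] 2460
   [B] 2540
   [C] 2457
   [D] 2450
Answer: A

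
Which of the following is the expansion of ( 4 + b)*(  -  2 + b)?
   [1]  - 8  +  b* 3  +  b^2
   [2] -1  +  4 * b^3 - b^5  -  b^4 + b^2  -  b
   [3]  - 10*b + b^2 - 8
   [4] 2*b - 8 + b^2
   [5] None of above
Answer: 4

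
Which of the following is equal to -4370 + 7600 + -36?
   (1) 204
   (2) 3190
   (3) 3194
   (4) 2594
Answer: 3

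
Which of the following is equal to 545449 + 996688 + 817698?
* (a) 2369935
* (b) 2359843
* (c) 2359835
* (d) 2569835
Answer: c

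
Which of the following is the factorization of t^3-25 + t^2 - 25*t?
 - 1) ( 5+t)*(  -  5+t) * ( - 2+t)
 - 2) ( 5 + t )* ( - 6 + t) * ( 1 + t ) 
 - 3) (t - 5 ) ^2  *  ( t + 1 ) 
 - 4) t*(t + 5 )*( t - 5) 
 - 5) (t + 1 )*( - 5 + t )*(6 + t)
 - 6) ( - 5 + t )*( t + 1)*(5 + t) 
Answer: 6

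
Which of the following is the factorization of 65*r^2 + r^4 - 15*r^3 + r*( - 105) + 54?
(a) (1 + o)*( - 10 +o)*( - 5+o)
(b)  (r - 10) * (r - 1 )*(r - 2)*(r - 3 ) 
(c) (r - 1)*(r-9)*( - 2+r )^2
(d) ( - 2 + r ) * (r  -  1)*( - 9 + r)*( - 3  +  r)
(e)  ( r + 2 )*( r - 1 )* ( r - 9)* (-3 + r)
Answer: d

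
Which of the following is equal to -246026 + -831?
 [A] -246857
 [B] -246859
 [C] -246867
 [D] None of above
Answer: A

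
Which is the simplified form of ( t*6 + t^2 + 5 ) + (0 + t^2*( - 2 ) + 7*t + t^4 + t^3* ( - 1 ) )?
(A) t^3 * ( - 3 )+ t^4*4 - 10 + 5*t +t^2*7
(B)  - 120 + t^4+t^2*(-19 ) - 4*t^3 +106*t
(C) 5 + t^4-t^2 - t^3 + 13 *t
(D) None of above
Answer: C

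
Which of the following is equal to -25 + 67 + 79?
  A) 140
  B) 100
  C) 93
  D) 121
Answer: D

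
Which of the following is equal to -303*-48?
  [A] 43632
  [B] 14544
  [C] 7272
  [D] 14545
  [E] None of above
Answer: B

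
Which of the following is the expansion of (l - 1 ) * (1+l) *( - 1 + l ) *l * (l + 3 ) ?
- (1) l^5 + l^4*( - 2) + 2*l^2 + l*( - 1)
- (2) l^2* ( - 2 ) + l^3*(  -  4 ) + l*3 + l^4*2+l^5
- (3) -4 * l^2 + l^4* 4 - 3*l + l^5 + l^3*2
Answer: 2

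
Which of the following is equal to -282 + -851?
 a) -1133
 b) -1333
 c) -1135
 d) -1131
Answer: a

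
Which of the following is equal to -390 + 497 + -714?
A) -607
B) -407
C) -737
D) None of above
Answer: A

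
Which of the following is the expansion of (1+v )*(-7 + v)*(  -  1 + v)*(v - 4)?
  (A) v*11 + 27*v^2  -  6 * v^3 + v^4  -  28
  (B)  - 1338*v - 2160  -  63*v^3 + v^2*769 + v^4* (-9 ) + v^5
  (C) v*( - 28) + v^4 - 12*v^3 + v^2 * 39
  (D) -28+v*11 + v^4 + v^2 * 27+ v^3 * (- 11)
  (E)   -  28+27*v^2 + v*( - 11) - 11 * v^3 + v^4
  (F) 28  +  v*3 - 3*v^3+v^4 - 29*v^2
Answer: D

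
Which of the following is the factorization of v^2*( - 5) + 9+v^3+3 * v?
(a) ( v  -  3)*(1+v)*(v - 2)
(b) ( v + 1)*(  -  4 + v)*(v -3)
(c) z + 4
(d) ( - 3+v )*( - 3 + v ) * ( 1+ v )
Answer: d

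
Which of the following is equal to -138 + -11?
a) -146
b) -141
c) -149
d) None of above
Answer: c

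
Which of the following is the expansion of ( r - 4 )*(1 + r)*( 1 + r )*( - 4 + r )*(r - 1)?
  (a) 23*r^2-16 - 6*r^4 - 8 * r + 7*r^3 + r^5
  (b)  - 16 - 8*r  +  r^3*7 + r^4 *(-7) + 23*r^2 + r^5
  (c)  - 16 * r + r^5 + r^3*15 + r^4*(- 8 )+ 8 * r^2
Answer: b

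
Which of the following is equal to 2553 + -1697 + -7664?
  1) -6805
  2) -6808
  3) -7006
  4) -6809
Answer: 2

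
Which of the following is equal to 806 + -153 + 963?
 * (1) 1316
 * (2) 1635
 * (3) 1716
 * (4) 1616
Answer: 4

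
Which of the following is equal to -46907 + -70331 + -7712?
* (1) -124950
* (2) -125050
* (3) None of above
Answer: 1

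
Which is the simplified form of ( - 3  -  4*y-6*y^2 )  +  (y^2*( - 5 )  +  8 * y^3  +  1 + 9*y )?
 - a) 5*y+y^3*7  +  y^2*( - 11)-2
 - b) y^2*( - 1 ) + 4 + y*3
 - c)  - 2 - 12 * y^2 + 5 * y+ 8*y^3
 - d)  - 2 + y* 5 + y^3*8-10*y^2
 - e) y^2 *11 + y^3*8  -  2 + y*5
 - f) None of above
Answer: f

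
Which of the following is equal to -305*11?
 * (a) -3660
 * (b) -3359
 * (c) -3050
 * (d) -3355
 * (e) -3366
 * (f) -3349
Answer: d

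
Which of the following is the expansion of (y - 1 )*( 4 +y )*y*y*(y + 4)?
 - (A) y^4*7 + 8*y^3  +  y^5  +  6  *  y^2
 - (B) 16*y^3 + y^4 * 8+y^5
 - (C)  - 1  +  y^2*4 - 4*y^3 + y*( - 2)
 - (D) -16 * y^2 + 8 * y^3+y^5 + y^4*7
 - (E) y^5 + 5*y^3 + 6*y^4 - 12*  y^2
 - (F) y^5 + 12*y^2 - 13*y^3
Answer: D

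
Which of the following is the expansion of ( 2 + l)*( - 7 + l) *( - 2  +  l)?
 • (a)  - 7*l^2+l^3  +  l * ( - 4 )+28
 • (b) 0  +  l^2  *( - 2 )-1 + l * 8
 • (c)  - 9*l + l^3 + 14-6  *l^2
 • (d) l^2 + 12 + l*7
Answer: a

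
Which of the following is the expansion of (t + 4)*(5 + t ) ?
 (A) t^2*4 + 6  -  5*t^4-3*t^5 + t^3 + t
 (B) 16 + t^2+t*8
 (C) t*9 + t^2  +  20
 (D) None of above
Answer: C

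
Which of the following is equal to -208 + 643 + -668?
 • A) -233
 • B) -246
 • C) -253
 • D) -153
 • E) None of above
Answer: A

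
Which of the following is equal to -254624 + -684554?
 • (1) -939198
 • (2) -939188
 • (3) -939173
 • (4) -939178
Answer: 4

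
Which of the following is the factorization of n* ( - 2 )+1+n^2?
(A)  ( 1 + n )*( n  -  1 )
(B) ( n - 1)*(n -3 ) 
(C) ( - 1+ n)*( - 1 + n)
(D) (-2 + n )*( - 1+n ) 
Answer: C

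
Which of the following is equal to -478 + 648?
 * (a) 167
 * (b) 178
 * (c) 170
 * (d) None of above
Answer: c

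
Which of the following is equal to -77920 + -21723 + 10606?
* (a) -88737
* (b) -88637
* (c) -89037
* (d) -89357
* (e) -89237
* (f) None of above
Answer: c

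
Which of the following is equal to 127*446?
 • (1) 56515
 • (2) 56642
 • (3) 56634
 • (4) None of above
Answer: 2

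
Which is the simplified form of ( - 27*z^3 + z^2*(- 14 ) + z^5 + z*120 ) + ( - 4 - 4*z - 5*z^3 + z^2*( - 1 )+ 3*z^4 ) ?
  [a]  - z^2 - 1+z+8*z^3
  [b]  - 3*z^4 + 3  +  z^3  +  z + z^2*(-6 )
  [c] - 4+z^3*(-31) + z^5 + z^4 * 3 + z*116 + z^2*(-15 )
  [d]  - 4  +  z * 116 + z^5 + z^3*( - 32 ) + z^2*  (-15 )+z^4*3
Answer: d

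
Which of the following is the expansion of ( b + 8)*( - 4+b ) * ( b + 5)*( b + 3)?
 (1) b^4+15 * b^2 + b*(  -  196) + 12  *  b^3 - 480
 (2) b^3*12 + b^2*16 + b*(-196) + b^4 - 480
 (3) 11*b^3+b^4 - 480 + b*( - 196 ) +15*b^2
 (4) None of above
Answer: 1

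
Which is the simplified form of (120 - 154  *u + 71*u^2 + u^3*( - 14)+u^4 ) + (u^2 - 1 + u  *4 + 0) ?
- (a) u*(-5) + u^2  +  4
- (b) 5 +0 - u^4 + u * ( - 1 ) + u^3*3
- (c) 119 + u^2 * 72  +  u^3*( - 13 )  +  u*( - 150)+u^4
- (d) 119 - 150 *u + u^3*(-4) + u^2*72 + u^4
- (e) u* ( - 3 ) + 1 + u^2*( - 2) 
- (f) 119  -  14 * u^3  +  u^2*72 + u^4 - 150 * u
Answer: f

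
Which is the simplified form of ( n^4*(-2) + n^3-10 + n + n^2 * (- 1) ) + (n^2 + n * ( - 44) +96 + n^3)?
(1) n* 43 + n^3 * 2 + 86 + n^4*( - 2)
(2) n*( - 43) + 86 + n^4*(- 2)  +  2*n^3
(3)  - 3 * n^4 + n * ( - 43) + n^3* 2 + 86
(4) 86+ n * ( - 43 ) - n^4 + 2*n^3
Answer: 2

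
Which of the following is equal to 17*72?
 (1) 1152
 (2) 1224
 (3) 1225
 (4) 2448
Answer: 2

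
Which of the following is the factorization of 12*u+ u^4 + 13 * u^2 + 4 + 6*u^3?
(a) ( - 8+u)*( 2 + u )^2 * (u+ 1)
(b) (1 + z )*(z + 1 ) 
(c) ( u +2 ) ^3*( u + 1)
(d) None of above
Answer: d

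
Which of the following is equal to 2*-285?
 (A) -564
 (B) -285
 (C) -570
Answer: C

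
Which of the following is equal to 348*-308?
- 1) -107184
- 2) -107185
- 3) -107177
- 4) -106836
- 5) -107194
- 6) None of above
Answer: 1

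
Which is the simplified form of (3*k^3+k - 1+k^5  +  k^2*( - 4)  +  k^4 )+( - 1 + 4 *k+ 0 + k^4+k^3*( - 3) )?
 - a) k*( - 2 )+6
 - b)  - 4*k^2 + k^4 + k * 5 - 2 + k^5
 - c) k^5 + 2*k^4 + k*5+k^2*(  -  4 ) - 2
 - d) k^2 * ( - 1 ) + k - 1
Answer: c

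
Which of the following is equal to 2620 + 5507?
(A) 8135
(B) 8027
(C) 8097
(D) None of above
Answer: D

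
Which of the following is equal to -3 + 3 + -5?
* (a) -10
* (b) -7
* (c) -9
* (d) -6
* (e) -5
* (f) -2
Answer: e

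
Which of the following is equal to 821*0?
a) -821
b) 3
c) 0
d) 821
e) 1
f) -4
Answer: c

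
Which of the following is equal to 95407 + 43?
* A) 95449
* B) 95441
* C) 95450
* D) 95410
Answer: C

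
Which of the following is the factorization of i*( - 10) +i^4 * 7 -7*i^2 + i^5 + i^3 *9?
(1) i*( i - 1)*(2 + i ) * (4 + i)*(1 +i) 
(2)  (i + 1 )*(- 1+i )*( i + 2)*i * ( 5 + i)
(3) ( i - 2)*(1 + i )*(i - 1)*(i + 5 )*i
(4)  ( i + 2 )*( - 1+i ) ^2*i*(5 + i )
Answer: 2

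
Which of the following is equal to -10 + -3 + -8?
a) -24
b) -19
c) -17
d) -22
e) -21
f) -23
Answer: e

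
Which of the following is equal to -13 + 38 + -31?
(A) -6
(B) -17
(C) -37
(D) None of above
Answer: A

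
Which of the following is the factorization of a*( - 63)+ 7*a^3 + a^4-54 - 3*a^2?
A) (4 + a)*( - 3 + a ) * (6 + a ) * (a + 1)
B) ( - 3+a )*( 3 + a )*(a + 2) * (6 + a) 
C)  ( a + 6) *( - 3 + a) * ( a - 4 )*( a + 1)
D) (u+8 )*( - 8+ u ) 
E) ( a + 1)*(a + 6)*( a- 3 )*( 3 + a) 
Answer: E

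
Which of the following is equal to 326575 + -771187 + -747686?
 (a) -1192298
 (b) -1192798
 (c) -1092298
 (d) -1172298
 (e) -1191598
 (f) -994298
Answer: a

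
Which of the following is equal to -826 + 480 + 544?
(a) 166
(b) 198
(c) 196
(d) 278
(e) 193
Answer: b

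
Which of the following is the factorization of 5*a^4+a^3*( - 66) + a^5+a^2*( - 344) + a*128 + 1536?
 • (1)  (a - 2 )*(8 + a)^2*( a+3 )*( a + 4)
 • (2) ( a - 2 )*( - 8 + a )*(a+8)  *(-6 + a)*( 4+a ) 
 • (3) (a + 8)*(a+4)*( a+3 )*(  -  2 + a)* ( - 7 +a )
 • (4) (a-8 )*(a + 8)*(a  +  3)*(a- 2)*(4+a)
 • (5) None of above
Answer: 4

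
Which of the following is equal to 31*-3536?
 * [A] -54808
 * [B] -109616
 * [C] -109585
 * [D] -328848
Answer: B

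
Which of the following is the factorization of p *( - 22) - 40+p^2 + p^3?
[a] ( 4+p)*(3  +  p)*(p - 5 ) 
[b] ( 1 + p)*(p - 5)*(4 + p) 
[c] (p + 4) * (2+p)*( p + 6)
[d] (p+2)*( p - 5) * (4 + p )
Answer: d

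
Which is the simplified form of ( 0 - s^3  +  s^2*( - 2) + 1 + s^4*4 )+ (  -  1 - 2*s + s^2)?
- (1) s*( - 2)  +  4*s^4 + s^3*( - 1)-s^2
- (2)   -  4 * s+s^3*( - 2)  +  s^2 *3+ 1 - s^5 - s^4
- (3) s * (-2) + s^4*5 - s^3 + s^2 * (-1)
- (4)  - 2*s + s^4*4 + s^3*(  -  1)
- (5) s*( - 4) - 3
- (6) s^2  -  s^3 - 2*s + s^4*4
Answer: 1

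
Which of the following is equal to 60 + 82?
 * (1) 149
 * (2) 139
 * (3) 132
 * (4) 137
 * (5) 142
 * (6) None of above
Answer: 5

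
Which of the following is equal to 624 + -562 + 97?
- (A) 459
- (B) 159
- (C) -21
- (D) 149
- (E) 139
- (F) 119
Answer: B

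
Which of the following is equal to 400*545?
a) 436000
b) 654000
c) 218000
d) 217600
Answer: c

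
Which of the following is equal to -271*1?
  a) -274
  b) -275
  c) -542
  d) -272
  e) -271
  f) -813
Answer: e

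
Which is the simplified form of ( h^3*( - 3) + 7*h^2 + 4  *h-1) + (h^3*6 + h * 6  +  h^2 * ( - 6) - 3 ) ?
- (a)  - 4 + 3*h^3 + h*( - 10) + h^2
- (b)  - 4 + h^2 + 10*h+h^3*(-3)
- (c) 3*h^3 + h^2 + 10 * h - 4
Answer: c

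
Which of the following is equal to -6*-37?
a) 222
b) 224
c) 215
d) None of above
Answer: a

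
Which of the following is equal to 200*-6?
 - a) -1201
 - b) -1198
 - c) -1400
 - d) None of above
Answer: d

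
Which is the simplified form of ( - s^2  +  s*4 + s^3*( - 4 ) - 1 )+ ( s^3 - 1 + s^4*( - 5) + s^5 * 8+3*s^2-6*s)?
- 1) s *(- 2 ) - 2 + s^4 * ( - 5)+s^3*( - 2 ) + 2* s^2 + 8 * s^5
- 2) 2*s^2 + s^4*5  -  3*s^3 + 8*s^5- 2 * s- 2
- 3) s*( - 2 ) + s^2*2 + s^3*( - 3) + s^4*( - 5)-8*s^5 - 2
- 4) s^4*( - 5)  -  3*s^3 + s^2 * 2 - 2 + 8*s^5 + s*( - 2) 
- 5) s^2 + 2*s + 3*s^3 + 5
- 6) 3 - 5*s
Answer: 4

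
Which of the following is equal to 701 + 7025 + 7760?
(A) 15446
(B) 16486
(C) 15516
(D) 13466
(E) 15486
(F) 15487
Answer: E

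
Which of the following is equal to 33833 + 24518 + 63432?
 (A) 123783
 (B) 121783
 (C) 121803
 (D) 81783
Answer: B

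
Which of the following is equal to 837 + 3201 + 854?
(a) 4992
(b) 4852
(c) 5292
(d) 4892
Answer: d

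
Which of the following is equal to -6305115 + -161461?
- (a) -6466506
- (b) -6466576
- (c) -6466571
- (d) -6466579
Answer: b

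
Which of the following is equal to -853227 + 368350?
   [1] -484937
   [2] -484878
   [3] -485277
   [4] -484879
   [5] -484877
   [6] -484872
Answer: 5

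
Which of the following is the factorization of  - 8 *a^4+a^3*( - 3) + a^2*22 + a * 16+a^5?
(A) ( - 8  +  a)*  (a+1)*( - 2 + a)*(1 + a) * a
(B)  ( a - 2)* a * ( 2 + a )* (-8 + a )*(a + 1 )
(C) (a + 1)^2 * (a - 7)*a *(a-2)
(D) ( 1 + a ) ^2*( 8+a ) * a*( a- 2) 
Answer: A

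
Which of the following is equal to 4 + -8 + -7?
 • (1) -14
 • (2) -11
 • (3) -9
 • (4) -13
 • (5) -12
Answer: 2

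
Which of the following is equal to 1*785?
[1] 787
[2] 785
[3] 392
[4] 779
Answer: 2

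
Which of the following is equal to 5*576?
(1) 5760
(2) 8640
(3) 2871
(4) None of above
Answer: 4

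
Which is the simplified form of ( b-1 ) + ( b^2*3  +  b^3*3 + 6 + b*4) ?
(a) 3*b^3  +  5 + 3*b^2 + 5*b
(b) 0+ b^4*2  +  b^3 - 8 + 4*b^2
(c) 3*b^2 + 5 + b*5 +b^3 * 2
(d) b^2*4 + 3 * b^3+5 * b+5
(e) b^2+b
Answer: a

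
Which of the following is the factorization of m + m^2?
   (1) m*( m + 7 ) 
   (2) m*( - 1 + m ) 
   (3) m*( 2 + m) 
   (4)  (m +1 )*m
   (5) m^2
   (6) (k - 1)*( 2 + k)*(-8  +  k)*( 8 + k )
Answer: 4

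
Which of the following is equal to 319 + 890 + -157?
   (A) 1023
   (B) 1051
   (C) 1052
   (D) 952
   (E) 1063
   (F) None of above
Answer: C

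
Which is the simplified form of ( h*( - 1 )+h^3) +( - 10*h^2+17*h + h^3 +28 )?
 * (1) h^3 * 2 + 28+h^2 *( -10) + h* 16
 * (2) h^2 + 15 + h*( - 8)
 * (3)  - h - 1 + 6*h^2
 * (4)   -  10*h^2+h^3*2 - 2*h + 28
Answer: 1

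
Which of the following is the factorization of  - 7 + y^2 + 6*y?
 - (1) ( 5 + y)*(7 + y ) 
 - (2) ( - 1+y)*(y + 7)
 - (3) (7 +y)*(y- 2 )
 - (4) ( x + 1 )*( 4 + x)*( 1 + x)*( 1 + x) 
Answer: 2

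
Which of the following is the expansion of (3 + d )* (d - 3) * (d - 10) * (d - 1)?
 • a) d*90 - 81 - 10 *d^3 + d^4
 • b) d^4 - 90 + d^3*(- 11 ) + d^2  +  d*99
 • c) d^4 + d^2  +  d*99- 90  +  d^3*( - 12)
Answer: b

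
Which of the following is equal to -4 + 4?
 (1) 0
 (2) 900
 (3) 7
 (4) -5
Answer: 1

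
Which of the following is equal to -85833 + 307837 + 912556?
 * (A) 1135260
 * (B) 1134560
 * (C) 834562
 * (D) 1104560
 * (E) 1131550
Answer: B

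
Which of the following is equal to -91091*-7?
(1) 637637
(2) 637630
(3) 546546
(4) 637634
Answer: 1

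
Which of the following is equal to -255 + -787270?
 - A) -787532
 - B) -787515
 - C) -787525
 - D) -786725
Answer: C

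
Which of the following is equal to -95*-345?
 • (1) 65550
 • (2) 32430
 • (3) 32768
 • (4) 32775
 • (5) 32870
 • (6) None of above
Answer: 4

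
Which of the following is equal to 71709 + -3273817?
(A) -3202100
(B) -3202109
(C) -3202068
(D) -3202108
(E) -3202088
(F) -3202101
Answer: D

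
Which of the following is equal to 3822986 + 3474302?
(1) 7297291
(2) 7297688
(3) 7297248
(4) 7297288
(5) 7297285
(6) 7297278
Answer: 4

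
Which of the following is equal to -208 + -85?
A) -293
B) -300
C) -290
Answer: A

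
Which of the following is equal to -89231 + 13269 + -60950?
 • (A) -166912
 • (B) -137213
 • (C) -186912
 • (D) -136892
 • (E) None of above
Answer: E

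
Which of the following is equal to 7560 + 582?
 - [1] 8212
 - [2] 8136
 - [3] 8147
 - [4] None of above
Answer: 4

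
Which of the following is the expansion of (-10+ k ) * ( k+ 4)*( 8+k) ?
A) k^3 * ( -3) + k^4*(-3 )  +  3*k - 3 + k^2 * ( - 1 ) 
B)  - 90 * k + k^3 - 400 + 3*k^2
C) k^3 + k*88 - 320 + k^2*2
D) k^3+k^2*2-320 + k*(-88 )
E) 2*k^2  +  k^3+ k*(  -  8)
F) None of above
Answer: D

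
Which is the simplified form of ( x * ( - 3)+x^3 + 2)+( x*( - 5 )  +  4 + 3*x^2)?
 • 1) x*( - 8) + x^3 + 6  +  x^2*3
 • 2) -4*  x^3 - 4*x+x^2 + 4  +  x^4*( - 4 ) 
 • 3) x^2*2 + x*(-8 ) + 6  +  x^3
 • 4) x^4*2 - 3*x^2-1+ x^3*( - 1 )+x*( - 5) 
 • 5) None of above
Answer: 1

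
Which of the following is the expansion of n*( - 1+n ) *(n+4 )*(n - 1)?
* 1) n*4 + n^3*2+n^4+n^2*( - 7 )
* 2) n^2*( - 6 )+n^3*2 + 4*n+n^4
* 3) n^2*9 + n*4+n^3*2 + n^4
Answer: 1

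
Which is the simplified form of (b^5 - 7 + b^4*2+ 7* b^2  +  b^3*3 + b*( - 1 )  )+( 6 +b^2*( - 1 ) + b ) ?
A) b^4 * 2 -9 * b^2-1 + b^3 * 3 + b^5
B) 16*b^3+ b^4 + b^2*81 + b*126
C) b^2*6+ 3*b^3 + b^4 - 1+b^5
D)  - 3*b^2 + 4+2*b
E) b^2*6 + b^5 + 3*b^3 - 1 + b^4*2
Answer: E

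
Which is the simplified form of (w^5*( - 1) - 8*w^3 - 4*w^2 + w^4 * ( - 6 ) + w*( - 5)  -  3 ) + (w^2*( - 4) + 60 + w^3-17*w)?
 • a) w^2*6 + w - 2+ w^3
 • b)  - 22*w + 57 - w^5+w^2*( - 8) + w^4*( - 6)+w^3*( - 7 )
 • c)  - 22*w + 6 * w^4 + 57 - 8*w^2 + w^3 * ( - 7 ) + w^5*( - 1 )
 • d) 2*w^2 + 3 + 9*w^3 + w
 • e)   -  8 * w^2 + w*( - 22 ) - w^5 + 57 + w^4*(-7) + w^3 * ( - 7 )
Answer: b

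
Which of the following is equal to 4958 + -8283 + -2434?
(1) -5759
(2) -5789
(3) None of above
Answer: 1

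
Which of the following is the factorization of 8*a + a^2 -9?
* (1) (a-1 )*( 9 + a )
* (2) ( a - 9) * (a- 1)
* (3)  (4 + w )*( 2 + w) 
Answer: 1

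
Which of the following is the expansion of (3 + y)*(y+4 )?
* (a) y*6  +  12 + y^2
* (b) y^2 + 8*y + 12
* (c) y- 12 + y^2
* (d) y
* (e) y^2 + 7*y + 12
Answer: e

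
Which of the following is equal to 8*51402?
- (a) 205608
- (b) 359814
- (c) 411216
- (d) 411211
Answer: c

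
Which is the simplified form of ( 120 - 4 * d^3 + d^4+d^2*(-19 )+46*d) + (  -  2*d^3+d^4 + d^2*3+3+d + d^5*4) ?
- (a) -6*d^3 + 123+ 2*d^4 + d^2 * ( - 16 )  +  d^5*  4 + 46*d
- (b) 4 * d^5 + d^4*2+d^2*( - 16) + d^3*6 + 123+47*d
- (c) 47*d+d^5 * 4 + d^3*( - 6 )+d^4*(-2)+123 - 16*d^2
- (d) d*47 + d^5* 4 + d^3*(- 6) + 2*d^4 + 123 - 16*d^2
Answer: d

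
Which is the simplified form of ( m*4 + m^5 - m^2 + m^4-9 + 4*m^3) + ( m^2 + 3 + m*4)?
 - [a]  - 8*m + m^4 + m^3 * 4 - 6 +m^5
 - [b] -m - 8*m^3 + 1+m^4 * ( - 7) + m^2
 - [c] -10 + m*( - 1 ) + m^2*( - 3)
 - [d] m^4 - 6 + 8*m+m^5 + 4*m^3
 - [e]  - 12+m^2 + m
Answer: d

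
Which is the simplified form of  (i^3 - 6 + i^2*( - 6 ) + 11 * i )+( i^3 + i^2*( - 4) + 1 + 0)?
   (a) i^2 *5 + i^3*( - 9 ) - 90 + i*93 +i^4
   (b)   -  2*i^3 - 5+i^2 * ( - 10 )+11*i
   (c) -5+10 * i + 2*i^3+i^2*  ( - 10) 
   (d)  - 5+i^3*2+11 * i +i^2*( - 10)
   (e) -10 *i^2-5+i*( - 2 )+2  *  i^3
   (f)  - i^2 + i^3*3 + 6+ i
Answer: d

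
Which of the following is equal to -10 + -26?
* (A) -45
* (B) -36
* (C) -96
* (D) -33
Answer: B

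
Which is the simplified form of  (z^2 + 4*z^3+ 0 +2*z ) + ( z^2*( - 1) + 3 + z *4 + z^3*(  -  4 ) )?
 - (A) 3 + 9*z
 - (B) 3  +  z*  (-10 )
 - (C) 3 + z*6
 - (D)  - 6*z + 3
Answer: C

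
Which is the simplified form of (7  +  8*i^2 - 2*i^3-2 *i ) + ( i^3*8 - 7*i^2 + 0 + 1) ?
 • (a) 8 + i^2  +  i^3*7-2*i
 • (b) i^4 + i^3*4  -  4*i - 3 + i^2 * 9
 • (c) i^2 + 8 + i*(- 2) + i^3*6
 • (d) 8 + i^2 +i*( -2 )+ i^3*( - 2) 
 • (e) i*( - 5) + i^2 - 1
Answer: c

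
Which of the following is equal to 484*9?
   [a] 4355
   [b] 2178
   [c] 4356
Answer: c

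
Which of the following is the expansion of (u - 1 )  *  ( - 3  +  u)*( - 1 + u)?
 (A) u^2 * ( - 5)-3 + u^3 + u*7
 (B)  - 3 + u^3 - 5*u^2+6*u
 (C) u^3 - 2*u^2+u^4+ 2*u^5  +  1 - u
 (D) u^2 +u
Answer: A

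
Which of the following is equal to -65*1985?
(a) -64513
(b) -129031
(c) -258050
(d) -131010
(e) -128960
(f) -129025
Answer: f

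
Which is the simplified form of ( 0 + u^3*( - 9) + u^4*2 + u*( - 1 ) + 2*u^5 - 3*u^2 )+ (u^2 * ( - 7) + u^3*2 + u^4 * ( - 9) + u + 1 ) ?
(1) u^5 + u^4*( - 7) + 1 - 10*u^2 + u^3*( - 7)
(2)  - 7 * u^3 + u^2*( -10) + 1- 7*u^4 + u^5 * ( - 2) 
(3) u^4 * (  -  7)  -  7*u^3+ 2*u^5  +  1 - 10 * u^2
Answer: 3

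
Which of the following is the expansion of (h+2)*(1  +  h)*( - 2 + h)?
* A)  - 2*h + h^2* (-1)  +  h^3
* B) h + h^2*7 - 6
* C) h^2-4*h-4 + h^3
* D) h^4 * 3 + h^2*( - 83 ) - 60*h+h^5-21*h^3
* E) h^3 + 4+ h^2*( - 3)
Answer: C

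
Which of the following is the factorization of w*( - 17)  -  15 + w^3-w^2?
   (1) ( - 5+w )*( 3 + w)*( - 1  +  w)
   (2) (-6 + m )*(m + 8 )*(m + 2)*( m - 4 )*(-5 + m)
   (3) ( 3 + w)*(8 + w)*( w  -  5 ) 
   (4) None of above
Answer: 4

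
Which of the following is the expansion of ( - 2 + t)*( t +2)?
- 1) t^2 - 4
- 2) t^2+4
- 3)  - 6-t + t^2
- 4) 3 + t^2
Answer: 1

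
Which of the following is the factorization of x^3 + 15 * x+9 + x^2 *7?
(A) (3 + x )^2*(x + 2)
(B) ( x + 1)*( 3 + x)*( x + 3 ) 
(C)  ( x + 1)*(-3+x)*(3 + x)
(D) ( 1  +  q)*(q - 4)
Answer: B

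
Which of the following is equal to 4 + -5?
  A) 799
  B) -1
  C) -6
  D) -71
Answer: B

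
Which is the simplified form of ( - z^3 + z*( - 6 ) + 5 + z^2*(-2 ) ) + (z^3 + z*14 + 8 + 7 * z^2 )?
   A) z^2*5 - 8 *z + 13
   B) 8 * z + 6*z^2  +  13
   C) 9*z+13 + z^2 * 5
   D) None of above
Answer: D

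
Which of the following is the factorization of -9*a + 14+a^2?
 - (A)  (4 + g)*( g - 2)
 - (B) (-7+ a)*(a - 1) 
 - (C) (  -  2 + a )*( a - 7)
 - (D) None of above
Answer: C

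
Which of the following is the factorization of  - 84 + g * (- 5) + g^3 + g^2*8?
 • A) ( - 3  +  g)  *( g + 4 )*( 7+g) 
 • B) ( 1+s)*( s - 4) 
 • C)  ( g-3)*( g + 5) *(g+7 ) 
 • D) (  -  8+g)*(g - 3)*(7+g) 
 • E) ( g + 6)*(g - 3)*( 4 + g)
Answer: A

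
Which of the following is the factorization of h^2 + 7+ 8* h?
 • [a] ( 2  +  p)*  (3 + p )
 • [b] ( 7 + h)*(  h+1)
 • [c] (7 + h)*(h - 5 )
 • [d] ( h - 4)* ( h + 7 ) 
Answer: b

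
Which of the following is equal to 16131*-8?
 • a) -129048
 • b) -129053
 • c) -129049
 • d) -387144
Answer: a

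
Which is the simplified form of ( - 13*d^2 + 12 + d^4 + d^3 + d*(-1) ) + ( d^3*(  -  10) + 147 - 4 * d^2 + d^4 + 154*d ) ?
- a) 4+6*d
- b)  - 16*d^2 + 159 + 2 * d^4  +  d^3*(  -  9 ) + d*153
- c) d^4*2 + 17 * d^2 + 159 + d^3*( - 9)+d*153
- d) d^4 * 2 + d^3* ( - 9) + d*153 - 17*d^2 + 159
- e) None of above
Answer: d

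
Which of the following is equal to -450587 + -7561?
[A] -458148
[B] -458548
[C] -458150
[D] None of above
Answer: A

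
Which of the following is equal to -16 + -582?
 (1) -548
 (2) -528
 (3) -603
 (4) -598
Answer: 4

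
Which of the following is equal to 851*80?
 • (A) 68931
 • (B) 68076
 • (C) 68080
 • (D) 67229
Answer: C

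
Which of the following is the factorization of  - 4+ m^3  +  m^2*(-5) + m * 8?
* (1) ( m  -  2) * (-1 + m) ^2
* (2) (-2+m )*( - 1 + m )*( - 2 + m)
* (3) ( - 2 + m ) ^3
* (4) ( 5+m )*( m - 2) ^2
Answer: 2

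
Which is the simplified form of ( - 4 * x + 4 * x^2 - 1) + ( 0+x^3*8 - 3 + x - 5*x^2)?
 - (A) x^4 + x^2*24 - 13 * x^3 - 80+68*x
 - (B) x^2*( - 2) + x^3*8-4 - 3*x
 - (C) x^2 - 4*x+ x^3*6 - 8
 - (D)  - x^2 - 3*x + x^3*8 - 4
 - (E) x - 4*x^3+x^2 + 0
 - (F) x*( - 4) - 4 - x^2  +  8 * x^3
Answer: D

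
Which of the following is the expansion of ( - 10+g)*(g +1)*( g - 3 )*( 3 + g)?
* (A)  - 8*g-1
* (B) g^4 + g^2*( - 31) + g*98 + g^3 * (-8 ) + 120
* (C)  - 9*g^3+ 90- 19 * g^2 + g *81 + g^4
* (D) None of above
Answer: C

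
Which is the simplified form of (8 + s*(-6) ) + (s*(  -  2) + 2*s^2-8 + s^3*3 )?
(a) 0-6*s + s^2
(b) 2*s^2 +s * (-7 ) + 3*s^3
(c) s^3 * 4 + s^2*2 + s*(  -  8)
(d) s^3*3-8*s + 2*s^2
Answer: d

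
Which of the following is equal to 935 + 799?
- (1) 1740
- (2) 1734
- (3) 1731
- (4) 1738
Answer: 2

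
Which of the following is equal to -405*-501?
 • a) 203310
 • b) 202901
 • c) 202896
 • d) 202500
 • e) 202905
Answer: e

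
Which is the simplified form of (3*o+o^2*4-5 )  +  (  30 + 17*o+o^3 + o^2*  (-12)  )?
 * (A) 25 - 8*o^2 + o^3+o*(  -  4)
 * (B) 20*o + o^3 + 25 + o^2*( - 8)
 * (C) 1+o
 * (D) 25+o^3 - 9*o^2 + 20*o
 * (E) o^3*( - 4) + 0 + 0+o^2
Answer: B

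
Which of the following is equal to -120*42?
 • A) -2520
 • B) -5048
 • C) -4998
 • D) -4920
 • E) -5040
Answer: E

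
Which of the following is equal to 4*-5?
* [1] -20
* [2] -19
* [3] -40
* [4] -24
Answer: 1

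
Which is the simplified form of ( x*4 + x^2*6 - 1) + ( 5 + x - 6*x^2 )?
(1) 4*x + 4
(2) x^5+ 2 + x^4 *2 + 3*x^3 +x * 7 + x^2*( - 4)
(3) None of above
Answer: 3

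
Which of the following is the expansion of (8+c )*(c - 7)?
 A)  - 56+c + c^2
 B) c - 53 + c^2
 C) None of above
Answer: A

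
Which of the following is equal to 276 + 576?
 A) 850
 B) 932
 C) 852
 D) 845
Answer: C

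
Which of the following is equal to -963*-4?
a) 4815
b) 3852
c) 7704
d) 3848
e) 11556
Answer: b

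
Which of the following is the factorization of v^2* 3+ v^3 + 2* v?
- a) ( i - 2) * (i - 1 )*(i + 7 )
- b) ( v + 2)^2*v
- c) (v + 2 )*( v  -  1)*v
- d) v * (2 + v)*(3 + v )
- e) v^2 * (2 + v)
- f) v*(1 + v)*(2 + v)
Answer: f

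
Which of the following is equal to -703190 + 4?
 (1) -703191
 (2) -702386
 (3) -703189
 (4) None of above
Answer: 4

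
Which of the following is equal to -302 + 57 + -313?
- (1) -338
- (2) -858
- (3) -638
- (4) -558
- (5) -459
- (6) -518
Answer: 4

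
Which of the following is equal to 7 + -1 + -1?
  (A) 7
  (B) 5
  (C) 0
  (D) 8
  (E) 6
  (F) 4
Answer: B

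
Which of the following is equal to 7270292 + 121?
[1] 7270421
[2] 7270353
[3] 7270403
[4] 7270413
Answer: 4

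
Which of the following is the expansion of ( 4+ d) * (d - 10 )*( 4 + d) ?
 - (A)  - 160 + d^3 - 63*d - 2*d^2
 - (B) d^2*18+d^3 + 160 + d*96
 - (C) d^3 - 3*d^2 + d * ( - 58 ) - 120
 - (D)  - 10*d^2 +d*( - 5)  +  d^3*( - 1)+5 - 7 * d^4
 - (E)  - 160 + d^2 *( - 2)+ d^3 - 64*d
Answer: E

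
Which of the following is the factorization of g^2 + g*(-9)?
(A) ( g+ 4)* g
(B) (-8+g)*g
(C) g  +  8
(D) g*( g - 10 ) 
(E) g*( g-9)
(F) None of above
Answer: E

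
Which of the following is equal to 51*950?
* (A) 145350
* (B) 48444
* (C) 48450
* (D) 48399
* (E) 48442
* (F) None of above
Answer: C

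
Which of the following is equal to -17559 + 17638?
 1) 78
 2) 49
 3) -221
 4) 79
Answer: 4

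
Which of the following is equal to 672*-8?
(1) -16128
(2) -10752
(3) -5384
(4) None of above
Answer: 4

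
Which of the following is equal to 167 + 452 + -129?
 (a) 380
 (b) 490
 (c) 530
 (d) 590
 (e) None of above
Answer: b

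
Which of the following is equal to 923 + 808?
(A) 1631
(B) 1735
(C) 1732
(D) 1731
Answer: D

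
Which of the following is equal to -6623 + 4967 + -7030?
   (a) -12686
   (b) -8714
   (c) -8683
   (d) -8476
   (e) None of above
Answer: e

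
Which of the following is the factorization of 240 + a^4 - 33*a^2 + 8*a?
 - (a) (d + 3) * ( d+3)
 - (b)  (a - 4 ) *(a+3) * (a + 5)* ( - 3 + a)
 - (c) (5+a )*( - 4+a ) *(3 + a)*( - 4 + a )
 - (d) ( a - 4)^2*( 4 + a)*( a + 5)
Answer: c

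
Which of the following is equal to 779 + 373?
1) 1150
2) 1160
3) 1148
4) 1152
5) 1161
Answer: 4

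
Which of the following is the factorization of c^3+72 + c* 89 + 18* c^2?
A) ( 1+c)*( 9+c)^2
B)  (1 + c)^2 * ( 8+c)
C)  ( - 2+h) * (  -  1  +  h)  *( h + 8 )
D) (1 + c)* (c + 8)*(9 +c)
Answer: D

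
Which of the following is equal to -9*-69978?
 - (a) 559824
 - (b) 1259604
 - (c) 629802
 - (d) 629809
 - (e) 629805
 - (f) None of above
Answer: c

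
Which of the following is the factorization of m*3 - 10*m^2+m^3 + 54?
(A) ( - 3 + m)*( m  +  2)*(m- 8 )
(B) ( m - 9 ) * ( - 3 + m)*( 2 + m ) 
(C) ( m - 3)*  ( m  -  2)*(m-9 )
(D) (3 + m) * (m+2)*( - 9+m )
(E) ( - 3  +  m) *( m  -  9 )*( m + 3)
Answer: B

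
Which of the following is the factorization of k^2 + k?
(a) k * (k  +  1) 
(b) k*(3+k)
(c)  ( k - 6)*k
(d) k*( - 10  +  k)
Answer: a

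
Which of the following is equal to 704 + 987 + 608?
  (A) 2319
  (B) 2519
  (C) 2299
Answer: C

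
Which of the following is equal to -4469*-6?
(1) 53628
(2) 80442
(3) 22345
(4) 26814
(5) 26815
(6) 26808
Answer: 4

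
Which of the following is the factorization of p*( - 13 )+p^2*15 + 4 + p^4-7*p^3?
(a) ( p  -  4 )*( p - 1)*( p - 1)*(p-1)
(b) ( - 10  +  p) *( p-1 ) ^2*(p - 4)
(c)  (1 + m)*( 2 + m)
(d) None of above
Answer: a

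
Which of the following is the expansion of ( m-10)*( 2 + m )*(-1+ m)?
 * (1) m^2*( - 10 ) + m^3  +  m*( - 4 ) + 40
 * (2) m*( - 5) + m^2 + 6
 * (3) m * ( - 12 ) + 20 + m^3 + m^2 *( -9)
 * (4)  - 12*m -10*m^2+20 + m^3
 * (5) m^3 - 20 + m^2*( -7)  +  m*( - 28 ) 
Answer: 3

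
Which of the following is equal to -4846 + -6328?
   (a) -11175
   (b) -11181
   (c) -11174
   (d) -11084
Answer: c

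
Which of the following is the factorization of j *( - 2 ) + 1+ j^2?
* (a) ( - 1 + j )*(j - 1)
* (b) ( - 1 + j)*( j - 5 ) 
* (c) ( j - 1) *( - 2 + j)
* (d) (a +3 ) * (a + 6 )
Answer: a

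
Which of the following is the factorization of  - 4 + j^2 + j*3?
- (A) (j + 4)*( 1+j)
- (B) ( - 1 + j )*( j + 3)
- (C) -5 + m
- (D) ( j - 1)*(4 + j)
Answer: D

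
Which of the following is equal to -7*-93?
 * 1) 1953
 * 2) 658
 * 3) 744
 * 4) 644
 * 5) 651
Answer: 5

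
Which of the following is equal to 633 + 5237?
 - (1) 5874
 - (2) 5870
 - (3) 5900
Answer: 2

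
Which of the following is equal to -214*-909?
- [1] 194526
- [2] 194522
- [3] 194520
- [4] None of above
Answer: 1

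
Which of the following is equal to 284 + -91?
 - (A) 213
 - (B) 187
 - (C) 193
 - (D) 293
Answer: C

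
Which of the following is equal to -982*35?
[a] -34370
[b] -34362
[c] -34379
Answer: a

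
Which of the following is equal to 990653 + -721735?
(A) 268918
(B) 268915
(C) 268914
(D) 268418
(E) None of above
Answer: A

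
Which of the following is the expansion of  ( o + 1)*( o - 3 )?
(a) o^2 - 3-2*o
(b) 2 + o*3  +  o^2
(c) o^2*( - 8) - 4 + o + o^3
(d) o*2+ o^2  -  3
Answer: a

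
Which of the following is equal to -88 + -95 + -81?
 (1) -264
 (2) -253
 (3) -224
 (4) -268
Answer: 1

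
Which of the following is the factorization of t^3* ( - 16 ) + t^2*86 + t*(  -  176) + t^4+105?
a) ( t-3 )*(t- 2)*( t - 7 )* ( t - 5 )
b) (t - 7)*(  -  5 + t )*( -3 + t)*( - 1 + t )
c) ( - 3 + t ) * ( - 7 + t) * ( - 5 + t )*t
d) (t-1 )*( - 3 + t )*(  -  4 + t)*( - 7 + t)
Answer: b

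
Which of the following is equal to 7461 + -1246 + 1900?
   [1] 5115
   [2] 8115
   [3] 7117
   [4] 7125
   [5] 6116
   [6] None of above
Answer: 2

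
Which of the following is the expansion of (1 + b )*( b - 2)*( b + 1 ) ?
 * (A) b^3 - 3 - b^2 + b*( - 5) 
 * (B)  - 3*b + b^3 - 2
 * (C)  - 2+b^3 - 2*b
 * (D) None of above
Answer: B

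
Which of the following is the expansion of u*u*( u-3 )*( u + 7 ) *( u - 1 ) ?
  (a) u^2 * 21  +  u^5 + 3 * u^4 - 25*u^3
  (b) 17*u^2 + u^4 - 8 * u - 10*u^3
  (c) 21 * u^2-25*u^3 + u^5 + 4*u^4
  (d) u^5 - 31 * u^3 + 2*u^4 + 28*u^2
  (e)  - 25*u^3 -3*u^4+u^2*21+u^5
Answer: a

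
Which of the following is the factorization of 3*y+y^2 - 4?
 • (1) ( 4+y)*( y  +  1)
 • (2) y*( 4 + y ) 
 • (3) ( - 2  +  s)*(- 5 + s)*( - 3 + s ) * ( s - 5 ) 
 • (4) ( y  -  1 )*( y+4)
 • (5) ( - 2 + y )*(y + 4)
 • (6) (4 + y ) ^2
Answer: 4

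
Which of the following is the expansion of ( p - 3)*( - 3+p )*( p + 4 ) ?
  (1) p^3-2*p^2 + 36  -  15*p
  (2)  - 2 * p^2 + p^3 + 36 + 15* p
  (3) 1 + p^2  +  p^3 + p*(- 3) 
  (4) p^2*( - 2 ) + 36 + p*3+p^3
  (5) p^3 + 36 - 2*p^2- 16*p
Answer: 1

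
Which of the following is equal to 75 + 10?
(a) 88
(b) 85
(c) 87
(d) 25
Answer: b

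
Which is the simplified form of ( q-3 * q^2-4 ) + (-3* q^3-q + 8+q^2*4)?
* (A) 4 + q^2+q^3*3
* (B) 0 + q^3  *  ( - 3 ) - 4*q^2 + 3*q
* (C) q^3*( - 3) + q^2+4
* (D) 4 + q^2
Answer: C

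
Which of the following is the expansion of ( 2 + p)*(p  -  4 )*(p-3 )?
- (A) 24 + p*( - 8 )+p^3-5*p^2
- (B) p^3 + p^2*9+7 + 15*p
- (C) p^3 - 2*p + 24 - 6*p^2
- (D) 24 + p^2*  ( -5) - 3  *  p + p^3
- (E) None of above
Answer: E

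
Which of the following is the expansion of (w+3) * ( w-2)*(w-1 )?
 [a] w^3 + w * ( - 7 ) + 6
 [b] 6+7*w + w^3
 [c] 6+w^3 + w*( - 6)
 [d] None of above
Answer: a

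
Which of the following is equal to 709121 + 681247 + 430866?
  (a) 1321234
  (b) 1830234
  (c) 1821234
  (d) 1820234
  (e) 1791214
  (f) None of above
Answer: c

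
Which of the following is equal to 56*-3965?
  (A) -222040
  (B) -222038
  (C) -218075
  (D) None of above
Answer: A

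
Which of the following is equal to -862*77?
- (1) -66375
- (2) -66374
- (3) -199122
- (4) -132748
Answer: 2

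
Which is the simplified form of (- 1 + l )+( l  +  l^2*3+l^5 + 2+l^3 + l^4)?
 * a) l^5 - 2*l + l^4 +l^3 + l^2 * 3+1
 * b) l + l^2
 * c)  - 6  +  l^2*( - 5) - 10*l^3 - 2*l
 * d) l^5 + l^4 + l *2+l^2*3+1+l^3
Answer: d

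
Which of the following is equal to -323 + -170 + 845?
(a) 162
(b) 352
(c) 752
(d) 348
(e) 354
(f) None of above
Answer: b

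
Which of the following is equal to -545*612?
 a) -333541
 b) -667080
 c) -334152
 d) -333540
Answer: d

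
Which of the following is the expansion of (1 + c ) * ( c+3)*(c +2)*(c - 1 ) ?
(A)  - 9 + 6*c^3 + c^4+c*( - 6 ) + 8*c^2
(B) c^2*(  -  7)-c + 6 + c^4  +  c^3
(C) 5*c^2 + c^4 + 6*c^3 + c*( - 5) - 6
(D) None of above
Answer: D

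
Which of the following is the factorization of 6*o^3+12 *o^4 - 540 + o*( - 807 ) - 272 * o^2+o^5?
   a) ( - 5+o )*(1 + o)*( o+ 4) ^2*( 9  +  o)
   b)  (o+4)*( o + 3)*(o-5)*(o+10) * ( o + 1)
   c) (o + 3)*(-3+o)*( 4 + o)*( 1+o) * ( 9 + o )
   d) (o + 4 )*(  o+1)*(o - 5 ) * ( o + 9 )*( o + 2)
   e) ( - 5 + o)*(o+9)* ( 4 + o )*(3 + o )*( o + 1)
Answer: e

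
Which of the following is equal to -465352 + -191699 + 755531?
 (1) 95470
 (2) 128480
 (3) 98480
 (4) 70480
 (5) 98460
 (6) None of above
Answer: 3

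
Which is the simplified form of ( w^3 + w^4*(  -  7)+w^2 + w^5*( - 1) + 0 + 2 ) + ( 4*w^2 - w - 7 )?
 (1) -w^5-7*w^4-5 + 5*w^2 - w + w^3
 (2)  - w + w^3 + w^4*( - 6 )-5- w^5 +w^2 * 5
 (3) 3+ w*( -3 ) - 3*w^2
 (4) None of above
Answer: 1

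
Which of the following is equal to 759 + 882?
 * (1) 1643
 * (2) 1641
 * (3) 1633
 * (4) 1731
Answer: 2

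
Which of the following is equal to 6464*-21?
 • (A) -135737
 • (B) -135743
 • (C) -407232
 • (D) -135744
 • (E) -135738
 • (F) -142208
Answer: D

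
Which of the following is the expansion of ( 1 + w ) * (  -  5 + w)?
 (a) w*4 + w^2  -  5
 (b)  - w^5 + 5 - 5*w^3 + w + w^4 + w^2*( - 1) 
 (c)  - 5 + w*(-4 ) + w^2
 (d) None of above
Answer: c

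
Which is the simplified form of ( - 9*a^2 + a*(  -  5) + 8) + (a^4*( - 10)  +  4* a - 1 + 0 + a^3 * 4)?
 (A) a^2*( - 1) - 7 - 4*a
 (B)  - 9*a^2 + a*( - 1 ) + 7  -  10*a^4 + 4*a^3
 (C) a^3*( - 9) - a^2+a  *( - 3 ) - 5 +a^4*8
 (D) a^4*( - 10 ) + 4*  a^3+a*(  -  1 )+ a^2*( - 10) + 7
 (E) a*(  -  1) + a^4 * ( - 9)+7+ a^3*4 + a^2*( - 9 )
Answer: B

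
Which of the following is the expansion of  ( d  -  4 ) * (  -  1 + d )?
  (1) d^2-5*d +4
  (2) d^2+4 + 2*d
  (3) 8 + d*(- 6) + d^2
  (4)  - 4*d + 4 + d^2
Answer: 1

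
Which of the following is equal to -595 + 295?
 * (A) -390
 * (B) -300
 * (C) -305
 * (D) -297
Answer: B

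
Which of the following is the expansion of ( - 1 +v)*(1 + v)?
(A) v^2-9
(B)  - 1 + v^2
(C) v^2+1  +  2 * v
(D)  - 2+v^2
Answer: B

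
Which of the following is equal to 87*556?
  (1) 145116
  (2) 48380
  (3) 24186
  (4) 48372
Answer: 4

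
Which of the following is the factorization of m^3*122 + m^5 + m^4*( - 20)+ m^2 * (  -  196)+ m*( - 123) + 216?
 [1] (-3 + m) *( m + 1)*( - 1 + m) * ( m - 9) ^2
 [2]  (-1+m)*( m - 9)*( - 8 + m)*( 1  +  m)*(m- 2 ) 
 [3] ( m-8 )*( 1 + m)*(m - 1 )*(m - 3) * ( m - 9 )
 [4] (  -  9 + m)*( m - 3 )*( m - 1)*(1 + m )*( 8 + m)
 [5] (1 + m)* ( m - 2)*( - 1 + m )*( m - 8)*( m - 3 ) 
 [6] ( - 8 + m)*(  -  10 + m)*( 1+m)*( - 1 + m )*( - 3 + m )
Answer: 3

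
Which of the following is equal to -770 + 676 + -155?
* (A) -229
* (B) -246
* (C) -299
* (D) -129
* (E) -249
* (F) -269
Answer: E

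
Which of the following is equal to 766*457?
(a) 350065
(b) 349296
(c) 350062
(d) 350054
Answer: c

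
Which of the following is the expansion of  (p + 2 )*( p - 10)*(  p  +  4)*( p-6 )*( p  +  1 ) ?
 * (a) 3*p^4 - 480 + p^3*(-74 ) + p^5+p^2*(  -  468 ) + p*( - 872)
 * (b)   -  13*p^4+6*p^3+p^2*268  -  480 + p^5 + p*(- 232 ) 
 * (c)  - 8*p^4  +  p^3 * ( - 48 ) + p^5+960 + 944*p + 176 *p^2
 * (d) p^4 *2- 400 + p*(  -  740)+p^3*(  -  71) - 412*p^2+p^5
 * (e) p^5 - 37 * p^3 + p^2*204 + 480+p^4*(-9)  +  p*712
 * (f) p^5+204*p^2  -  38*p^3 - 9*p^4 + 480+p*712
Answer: f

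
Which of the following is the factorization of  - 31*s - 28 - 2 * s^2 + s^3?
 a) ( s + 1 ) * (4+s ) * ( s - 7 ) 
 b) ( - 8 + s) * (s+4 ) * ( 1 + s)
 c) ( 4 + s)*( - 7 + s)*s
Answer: a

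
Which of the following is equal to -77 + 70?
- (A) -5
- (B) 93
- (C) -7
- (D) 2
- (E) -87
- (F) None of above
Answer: C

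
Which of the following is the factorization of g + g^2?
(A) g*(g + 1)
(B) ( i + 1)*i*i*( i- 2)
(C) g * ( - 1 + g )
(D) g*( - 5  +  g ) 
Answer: A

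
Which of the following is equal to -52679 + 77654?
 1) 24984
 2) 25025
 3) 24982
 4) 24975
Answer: 4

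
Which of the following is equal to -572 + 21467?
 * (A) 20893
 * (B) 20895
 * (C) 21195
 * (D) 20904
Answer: B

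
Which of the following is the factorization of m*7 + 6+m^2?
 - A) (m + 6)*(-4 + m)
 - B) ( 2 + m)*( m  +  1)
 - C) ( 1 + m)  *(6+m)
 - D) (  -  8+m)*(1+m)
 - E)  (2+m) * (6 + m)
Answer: C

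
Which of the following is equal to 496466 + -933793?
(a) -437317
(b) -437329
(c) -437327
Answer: c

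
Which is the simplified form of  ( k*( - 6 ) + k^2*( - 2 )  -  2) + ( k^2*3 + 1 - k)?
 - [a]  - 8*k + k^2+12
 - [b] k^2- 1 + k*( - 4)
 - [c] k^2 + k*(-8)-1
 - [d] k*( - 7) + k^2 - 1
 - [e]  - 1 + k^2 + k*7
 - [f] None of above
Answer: d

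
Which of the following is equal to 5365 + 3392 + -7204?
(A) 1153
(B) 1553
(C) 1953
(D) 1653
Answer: B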